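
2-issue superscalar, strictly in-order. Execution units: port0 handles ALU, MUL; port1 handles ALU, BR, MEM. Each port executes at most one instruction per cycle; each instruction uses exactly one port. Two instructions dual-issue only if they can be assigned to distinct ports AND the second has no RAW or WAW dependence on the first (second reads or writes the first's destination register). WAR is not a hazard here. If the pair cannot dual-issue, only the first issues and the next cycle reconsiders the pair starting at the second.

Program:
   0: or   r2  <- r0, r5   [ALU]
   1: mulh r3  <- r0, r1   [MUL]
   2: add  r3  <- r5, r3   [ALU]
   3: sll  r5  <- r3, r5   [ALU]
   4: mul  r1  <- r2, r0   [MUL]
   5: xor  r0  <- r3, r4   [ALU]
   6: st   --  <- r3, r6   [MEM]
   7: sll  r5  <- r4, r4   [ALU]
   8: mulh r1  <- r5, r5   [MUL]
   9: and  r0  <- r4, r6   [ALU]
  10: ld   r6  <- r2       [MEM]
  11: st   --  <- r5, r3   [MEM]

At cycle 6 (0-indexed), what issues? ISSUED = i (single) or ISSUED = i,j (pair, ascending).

0. or mulh @i0+i1  | dual
1. add @i2  | RAW r3
2. sll mul @i3+i4  | dual
3. xor st @i5+i6  | dual
4. sll @i7  | RAW r5
5. mulh and @i8+i9  | dual
6. ld @i10  | no-port MEM/MEM
7. st @i11  | tail

ISSUED = 10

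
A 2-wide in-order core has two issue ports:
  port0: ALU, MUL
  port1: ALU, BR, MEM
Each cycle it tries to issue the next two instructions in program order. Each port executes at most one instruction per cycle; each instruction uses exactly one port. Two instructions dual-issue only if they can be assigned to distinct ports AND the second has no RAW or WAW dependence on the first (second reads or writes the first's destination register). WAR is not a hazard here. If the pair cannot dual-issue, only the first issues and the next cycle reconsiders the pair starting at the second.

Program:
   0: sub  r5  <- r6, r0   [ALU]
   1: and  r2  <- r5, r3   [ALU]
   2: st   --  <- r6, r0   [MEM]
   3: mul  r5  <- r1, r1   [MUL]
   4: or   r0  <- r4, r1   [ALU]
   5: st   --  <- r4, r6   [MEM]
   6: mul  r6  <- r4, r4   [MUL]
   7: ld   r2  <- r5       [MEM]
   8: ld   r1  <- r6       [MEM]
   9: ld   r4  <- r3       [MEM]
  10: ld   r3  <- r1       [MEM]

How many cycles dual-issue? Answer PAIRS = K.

t=0 i0:sub ; RAW r5
t=1 i1,i2:and+st ; 2-wide
t=2 i3,i4:mul+or ; 2-wide
t=3 i5,i6:st+mul ; 2-wide
t=4 i7:ld ; no-port MEM/MEM
t=5 i8:ld ; no-port MEM/MEM
t=6 i9:ld ; no-port MEM/MEM
t=7 i10:ld ; tail

PAIRS = 3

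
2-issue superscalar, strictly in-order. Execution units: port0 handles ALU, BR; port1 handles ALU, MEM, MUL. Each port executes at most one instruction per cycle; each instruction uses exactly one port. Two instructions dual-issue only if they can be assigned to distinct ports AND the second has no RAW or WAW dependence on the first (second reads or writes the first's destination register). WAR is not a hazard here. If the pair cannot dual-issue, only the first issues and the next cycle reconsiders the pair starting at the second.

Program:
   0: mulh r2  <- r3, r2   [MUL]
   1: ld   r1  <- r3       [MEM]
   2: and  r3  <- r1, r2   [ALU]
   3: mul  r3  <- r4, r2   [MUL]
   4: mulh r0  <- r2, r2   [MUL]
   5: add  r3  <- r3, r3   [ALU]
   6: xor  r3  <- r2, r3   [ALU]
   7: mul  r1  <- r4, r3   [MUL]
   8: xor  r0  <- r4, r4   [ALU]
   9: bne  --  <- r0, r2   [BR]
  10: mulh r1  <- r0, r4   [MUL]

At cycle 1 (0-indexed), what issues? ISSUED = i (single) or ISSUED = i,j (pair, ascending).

[0] i0  mulh.MUL  -- no-port MUL/MEM
[1] i1  ld.MEM  -- RAW r1
[2] i2  and.ALU  -- WAW r3
[3] i3  mul.MUL  -- no-port MUL/MUL
[4] i4&i5  mulh.MUL/add.ALU  -- dual
[5] i6  xor.ALU  -- RAW r3
[6] i7&i8  mul.MUL/xor.ALU  -- dual
[7] i9&i10  bne.BR/mulh.MUL  -- dual

ISSUED = 1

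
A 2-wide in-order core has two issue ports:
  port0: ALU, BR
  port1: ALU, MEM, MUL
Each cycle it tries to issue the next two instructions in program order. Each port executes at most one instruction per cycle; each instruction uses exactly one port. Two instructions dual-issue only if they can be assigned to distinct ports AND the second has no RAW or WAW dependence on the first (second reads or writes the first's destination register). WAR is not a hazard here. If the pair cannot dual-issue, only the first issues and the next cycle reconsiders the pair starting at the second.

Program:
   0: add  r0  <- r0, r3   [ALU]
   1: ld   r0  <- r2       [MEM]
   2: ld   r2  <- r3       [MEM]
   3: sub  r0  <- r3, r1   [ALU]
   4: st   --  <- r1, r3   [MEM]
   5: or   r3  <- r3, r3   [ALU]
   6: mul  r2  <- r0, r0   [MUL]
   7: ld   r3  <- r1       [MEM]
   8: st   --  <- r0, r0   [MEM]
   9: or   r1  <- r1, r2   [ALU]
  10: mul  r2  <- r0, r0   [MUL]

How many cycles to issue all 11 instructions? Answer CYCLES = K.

#0 head=0: add i0 WAW r0
#1 head=1: ld i1 no-port MEM/MEM
#2 head=2: ld+sub i2,i3 2-wide
#3 head=4: st+or i4,i5 2-wide
#4 head=6: mul i6 no-port MUL/MEM
#5 head=7: ld i7 no-port MEM/MEM
#6 head=8: st+or i8,i9 2-wide
#7 head=10: mul i10 tail

CYCLES = 8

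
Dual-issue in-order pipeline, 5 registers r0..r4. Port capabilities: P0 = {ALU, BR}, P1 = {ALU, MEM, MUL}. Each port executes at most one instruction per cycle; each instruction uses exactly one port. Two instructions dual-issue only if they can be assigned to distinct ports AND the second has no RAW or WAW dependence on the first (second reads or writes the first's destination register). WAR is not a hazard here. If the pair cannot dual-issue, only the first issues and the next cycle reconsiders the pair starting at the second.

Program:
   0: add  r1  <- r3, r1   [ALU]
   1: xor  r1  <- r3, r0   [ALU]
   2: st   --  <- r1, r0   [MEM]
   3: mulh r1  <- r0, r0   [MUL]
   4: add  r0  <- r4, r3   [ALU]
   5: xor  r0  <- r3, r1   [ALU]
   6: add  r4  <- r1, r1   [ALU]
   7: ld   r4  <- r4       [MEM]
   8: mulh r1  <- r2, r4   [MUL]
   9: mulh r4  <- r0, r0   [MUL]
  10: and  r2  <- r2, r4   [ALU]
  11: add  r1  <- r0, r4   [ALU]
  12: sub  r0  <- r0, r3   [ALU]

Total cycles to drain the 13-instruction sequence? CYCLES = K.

CYCLES = 10

c0: i0 add.ALU  WAW r1
c1: i1 xor.ALU  RAW r1
c2: i2 st.MEM  no-port MEM/MUL
c3: i3,i4 mulh.MUL add.ALU  pair
c4: i5,i6 xor.ALU add.ALU  pair
c5: i7 ld.MEM  no-port MEM/MUL
c6: i8 mulh.MUL  no-port MUL/MUL
c7: i9 mulh.MUL  RAW r4
c8: i10,i11 and.ALU add.ALU  pair
c9: i12 sub.ALU  tail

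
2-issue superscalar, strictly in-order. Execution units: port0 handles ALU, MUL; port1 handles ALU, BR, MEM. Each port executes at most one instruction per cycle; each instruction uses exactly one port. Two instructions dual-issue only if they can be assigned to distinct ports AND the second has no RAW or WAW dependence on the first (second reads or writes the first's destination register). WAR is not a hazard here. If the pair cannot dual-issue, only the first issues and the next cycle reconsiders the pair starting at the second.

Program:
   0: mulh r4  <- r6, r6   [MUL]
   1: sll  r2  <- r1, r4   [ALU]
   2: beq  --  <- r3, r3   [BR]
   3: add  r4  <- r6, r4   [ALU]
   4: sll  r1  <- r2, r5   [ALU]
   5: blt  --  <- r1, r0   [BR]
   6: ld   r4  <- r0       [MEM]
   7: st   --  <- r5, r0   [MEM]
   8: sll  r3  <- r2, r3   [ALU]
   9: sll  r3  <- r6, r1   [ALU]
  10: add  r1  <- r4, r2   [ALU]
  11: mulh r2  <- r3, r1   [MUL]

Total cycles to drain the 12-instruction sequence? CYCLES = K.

CYCLES = 8

  cy0 -> i0 (mulh) RAW r4
  cy1 -> i1+i2 (sll;beq) pair
  cy2 -> i3+i4 (add;sll) pair
  cy3 -> i5 (blt) no-port BR/MEM
  cy4 -> i6 (ld) no-port MEM/MEM
  cy5 -> i7+i8 (st;sll) pair
  cy6 -> i9+i10 (sll;add) pair
  cy7 -> i11 (mulh) tail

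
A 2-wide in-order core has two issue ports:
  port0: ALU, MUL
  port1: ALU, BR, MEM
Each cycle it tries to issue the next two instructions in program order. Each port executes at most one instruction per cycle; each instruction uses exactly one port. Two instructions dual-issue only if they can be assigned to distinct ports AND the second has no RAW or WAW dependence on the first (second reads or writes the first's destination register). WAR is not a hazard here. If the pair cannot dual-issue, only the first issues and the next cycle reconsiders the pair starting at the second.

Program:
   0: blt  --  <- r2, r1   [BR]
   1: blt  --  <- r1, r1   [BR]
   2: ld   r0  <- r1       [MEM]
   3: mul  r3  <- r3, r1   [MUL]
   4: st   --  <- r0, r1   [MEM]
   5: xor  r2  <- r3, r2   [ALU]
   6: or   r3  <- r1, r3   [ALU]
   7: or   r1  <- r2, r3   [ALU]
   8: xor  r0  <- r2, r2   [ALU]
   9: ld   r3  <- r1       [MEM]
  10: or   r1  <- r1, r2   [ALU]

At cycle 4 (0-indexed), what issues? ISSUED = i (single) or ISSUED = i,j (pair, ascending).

0. blt.BR @i0  | no-port BR/BR
1. blt.BR @i1  | no-port BR/MEM
2. ld.MEM/mul.MUL @i2/i3  | 2-wide
3. st.MEM/xor.ALU @i4/i5  | 2-wide
4. or.ALU @i6  | RAW r3
5. or.ALU/xor.ALU @i7/i8  | 2-wide
6. ld.MEM/or.ALU @i9/i10  | 2-wide

ISSUED = 6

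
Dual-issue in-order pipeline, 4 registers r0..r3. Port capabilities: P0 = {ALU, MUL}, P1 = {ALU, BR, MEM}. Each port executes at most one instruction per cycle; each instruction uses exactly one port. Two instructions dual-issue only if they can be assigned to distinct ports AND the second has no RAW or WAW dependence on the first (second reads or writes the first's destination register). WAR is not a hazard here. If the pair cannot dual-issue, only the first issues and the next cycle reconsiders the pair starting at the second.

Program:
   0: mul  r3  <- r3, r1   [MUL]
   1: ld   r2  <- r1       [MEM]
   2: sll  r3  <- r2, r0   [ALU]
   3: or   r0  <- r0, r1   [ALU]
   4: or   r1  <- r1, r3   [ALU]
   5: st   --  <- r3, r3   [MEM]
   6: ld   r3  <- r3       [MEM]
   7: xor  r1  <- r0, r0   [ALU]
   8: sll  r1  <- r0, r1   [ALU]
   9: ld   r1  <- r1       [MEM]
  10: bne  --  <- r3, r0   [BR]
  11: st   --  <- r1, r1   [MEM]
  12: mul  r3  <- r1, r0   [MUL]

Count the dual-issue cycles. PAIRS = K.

PAIRS = 5

0. mul/ld @i0+i1  | pair
1. sll/or @i2+i3  | pair
2. or/st @i4+i5  | pair
3. ld/xor @i6+i7  | pair
4. sll @i8  | RAW+WAW r1
5. ld @i9  | no-port MEM/BR
6. bne @i10  | no-port BR/MEM
7. st/mul @i11+i12  | pair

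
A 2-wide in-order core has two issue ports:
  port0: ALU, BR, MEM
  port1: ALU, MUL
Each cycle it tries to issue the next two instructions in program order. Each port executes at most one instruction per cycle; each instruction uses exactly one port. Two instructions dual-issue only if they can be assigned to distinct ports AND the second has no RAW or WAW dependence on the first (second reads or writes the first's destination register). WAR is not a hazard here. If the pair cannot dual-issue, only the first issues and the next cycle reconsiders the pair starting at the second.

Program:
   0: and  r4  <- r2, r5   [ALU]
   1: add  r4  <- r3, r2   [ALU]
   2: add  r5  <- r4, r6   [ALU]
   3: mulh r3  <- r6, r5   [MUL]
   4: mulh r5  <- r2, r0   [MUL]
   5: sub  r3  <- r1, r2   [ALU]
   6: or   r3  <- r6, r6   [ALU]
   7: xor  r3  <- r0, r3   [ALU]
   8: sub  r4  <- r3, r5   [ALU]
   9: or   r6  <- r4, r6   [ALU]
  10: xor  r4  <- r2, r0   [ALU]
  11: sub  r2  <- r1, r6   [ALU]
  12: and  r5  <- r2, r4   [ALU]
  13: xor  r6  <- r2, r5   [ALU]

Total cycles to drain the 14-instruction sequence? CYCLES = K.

  cy0 -> i0 (and.ALU) WAW r4
  cy1 -> i1 (add.ALU) RAW r4
  cy2 -> i2 (add.ALU) RAW r5
  cy3 -> i3 (mulh.MUL) no-port MUL/MUL
  cy4 -> i4+i5 (mulh.MUL sub.ALU) dual
  cy5 -> i6 (or.ALU) RAW+WAW r3
  cy6 -> i7 (xor.ALU) RAW r3
  cy7 -> i8 (sub.ALU) RAW r4
  cy8 -> i9+i10 (or.ALU xor.ALU) dual
  cy9 -> i11 (sub.ALU) RAW r2
  cy10 -> i12 (and.ALU) RAW r5
  cy11 -> i13 (xor.ALU) tail

CYCLES = 12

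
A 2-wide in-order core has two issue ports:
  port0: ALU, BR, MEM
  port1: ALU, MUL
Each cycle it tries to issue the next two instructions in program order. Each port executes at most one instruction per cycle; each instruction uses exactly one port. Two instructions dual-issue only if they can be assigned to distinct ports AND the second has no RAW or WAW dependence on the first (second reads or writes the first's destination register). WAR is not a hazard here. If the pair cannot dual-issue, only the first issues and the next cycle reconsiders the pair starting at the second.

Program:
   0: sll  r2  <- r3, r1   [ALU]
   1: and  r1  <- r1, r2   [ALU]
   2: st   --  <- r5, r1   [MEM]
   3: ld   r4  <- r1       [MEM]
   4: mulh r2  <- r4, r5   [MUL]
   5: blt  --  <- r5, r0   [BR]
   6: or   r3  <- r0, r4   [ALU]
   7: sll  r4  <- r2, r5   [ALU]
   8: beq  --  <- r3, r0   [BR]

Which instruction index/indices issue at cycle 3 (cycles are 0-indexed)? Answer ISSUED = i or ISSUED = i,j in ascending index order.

t=0 i0:sll ; RAW r2
t=1 i1:and ; RAW r1
t=2 i2:st ; no-port MEM/MEM
t=3 i3:ld ; RAW r4
t=4 i4,i5:mulh;blt ; 2-wide
t=5 i6,i7:or;sll ; 2-wide
t=6 i8:beq ; tail

ISSUED = 3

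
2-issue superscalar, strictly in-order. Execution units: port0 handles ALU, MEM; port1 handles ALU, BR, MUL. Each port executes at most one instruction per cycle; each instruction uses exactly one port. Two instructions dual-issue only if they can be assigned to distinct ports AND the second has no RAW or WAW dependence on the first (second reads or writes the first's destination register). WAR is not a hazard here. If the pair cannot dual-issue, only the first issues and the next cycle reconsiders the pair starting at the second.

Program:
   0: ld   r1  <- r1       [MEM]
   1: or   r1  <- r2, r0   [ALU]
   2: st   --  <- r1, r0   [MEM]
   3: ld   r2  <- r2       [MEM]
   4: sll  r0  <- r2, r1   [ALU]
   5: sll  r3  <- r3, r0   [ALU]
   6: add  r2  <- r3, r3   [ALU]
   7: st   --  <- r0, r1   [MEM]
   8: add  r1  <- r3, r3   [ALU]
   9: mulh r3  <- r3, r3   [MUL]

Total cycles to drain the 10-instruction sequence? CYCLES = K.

t=0 i0:ld.MEM ; WAW r1
t=1 i1:or.ALU ; RAW r1
t=2 i2:st.MEM ; no-port MEM/MEM
t=3 i3:ld.MEM ; RAW r2
t=4 i4:sll.ALU ; RAW r0
t=5 i5:sll.ALU ; RAW r3
t=6 i6,i7:add.ALU;st.MEM ; pair
t=7 i8,i9:add.ALU;mulh.MUL ; pair

CYCLES = 8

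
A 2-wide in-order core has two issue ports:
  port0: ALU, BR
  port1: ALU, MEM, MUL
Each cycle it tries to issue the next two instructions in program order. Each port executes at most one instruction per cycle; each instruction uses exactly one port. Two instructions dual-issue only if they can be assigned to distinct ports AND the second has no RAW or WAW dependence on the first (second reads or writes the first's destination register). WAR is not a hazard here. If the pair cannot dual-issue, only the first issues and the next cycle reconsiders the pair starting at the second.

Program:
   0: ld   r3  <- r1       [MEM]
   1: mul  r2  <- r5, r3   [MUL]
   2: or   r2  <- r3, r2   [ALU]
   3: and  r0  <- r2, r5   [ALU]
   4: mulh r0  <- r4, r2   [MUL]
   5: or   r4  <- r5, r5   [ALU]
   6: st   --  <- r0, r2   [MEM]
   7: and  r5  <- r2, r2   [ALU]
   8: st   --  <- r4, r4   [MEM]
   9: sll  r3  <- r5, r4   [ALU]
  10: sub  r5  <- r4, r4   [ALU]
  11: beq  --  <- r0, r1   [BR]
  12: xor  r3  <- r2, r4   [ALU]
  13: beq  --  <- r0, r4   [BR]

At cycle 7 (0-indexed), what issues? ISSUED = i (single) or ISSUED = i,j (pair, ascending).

[0] i0  ld  -- no-port MEM/MUL
[1] i1  mul  -- RAW+WAW r2
[2] i2  or  -- RAW r2
[3] i3  and  -- WAW r0
[4] i4&i5  mulh or  -- dual
[5] i6&i7  st and  -- dual
[6] i8&i9  st sll  -- dual
[7] i10&i11  sub beq  -- dual
[8] i12&i13  xor beq  -- dual

ISSUED = 10,11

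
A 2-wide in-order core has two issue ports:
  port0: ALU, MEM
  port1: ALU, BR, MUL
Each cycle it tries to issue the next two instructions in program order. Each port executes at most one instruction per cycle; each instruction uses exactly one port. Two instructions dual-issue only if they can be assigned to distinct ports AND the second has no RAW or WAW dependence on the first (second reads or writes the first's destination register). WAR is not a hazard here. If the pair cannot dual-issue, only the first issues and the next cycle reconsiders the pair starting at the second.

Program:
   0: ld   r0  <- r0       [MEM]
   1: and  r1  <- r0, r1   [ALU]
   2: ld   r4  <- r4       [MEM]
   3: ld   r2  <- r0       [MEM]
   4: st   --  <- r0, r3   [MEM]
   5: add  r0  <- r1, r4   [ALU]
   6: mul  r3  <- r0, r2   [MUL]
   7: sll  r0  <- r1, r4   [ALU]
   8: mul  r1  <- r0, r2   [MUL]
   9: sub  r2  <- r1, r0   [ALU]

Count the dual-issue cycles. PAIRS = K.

PAIRS = 3

#0 head=0: ld i0 RAW r0
#1 head=1: and/ld i1,i2 2-wide
#2 head=3: ld i3 no-port MEM/MEM
#3 head=4: st/add i4,i5 2-wide
#4 head=6: mul/sll i6,i7 2-wide
#5 head=8: mul i8 RAW r1
#6 head=9: sub i9 tail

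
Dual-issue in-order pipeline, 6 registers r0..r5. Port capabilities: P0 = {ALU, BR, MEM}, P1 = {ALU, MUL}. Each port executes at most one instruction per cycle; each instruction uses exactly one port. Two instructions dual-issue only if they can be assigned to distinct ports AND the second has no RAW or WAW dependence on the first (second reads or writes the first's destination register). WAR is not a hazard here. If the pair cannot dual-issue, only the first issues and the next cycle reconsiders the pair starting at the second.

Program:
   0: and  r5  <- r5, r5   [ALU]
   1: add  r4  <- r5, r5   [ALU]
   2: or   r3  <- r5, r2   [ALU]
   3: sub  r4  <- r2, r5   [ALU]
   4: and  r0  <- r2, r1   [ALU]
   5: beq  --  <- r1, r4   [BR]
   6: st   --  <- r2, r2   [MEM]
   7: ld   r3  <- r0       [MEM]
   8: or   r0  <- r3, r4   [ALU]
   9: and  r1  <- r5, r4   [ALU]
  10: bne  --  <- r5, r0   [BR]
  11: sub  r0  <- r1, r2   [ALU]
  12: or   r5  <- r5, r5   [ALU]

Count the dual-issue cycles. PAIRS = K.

c0: i0 and  RAW r5
c1: i1/i2 add;or  2-wide
c2: i3/i4 sub;and  2-wide
c3: i5 beq  no-port BR/MEM
c4: i6 st  no-port MEM/MEM
c5: i7 ld  RAW r3
c6: i8/i9 or;and  2-wide
c7: i10/i11 bne;sub  2-wide
c8: i12 or  tail

PAIRS = 4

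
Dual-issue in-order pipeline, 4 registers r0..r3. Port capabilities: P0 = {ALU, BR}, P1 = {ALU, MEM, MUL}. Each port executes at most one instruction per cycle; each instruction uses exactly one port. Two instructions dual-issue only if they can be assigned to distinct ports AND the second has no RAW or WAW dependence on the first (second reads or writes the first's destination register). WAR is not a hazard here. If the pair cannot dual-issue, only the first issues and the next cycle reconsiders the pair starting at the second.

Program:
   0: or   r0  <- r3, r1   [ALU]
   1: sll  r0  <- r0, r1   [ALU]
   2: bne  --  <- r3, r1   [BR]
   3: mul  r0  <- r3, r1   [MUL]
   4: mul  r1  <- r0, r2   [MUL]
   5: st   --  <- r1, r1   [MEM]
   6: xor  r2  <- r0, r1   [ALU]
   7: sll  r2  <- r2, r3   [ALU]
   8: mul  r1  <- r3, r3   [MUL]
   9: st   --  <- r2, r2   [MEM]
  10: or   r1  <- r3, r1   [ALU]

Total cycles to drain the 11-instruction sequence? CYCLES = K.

t=0 i0:or ; RAW+WAW r0
t=1 i1,i2:sll/bne ; pair
t=2 i3:mul ; no-port MUL/MUL
t=3 i4:mul ; no-port MUL/MEM
t=4 i5,i6:st/xor ; pair
t=5 i7,i8:sll/mul ; pair
t=6 i9,i10:st/or ; pair

CYCLES = 7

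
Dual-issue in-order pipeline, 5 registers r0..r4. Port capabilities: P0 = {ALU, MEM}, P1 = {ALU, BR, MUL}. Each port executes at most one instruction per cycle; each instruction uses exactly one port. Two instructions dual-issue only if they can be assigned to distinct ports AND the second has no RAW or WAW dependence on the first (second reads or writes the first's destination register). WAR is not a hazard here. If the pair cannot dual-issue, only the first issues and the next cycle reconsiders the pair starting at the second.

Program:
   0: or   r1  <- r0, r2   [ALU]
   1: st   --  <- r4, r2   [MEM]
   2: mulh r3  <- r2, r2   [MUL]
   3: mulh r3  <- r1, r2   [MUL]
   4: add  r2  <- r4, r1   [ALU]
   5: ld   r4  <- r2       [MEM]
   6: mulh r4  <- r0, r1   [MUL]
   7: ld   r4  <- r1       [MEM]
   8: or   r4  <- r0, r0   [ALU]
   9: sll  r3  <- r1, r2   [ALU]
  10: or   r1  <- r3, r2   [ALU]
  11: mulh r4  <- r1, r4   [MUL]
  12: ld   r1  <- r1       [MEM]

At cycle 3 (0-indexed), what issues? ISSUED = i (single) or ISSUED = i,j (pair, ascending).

ISSUED = 5

[0] i0,i1  or st  -- dual
[1] i2  mulh  -- no-port MUL/MUL
[2] i3,i4  mulh add  -- dual
[3] i5  ld  -- WAW r4
[4] i6  mulh  -- WAW r4
[5] i7  ld  -- WAW r4
[6] i8,i9  or sll  -- dual
[7] i10  or  -- RAW r1
[8] i11,i12  mulh ld  -- dual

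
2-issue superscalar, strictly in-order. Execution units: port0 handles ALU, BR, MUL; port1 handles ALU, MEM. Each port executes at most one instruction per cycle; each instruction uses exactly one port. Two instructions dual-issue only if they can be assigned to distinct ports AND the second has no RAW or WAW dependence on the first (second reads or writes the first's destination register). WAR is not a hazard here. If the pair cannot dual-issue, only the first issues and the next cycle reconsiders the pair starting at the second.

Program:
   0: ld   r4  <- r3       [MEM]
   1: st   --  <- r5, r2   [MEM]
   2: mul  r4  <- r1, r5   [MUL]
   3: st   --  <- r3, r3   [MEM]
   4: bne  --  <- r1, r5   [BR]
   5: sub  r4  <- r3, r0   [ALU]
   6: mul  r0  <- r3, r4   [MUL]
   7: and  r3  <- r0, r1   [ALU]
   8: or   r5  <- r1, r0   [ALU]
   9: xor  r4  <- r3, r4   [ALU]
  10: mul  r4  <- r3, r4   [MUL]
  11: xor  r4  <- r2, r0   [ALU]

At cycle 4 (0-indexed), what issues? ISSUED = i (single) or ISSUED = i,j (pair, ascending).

ISSUED = 6

[0] i0  ld  -- no-port MEM/MEM
[1] i1/i2  st/mul  -- pair
[2] i3/i4  st/bne  -- pair
[3] i5  sub  -- RAW r4
[4] i6  mul  -- RAW r0
[5] i7/i8  and/or  -- pair
[6] i9  xor  -- RAW+WAW r4
[7] i10  mul  -- WAW r4
[8] i11  xor  -- tail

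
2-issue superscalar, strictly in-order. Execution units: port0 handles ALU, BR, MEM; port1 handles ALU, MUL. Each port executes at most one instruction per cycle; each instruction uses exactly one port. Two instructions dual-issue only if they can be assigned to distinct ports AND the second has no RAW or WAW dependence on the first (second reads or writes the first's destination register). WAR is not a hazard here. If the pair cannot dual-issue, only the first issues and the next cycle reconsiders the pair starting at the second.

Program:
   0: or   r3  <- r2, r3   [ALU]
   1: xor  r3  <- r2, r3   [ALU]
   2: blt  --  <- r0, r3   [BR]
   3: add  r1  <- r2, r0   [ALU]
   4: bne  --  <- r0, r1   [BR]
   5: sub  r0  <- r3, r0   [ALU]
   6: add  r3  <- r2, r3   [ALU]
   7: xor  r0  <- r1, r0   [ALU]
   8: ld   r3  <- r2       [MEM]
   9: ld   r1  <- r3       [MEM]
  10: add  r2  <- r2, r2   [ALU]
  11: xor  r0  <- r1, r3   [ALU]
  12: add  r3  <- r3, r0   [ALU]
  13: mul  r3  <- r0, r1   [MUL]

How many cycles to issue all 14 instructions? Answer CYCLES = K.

CYCLES = 10

c0: i0 or  RAW+WAW r3
c1: i1 xor  RAW r3
c2: i2,i3 blt+add  2-wide
c3: i4,i5 bne+sub  2-wide
c4: i6,i7 add+xor  2-wide
c5: i8 ld  no-port MEM/MEM
c6: i9,i10 ld+add  2-wide
c7: i11 xor  RAW r0
c8: i12 add  WAW r3
c9: i13 mul  tail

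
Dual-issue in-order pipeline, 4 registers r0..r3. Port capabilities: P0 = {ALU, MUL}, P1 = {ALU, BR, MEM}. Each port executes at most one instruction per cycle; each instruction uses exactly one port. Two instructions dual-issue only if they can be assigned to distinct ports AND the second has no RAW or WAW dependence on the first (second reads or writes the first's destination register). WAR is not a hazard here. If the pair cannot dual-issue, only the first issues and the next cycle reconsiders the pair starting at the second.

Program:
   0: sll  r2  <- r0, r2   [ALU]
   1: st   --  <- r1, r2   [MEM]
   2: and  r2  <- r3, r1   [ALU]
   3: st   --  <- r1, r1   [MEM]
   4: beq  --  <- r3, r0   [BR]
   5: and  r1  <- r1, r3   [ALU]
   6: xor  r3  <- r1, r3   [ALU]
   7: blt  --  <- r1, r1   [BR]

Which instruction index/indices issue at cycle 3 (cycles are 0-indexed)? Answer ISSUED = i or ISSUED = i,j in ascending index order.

t=0 i0:sll ; RAW r2
t=1 i1,i2:st/and ; dual
t=2 i3:st ; no-port MEM/BR
t=3 i4,i5:beq/and ; dual
t=4 i6,i7:xor/blt ; dual

ISSUED = 4,5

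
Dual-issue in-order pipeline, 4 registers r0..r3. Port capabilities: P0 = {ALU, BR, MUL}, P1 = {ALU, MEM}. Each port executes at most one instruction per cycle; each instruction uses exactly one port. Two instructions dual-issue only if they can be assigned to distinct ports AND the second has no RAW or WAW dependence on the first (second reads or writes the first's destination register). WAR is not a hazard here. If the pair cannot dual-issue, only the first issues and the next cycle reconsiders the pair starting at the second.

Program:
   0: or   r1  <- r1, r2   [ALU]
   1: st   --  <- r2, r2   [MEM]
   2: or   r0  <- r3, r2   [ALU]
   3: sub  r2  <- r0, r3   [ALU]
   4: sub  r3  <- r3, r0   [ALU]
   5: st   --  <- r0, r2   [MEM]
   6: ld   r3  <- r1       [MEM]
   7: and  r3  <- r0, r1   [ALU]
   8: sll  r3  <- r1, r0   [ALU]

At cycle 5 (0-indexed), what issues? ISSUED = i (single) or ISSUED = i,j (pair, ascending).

ISSUED = 7

t=0 i0/i1:or+st ; pair
t=1 i2:or ; RAW r0
t=2 i3/i4:sub+sub ; pair
t=3 i5:st ; no-port MEM/MEM
t=4 i6:ld ; WAW r3
t=5 i7:and ; WAW r3
t=6 i8:sll ; tail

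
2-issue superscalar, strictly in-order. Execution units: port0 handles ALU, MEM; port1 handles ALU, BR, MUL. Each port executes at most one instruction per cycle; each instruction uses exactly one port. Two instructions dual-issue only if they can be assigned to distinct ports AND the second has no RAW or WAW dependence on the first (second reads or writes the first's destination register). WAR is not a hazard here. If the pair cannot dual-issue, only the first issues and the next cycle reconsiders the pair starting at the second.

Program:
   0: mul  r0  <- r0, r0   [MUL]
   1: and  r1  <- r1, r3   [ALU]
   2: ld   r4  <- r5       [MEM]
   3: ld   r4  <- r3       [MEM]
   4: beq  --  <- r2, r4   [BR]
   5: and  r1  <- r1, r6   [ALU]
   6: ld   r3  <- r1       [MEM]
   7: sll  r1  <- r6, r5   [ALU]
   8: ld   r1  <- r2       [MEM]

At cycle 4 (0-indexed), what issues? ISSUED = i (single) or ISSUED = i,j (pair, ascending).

ISSUED = 6,7

  cy0 -> i0/i1 (mul.MUL+and.ALU) pair
  cy1 -> i2 (ld.MEM) no-port MEM/MEM
  cy2 -> i3 (ld.MEM) RAW r4
  cy3 -> i4/i5 (beq.BR+and.ALU) pair
  cy4 -> i6/i7 (ld.MEM+sll.ALU) pair
  cy5 -> i8 (ld.MEM) tail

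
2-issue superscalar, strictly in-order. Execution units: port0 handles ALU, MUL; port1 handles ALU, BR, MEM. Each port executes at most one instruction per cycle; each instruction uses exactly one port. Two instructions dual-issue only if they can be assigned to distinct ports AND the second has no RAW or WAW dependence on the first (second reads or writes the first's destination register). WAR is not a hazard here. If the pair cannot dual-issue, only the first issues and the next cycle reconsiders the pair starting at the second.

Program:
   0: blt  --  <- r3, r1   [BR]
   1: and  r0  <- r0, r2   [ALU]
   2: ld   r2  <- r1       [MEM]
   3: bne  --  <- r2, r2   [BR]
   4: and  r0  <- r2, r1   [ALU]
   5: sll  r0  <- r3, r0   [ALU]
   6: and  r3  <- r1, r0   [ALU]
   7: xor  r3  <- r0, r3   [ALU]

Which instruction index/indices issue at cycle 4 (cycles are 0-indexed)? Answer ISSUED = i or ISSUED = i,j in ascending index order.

0. blt.BR;and.ALU @i0+i1  | dual
1. ld.MEM @i2  | no-port MEM/BR
2. bne.BR;and.ALU @i3+i4  | dual
3. sll.ALU @i5  | RAW r0
4. and.ALU @i6  | RAW+WAW r3
5. xor.ALU @i7  | tail

ISSUED = 6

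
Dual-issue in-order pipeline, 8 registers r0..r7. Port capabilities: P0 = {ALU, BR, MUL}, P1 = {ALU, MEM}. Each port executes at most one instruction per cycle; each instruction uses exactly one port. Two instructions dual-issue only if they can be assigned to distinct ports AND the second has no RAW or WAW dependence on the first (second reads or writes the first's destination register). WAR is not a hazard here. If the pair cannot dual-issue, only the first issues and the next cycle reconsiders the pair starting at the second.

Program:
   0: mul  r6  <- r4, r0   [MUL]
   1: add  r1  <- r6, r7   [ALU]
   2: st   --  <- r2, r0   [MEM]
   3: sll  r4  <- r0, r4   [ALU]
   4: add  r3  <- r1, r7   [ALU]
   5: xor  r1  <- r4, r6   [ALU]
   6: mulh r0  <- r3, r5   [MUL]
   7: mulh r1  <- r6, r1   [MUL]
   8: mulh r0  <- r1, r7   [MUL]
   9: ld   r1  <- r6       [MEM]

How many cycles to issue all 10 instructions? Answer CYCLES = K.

CYCLES = 6

#0 head=0: mul.MUL i0 RAW r6
#1 head=1: add.ALU st.MEM i1/i2 2-wide
#2 head=3: sll.ALU add.ALU i3/i4 2-wide
#3 head=5: xor.ALU mulh.MUL i5/i6 2-wide
#4 head=7: mulh.MUL i7 no-port MUL/MUL
#5 head=8: mulh.MUL ld.MEM i8/i9 2-wide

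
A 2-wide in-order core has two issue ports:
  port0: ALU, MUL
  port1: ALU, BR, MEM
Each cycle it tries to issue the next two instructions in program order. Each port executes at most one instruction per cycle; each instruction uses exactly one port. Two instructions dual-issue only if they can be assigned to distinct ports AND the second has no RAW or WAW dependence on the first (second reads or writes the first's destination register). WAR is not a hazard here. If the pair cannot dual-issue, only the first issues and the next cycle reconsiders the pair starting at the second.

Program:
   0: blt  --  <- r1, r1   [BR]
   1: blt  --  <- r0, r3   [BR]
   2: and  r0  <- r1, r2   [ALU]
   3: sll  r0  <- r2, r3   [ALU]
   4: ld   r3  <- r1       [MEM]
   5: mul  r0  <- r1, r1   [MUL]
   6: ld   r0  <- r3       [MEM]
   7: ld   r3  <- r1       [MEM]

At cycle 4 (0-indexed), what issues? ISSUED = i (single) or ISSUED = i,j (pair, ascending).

ISSUED = 6

c0: i0 blt.BR  no-port BR/BR
c1: i1&i2 blt.BR/and.ALU  dual
c2: i3&i4 sll.ALU/ld.MEM  dual
c3: i5 mul.MUL  WAW r0
c4: i6 ld.MEM  no-port MEM/MEM
c5: i7 ld.MEM  tail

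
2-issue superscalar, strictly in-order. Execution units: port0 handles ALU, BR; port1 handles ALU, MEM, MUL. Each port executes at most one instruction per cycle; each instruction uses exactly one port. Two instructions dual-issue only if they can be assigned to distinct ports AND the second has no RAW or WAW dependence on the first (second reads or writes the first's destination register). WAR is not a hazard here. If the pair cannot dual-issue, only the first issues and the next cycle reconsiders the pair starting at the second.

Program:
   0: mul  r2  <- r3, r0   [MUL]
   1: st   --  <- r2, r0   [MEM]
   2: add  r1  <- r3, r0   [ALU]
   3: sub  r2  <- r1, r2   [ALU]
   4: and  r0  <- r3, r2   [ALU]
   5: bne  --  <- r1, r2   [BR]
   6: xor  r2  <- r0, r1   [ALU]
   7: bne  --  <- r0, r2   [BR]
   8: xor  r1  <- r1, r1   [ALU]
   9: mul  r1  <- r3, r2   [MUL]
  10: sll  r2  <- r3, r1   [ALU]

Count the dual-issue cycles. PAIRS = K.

c0: i0 mul  no-port MUL/MEM
c1: i1&i2 st+add  dual
c2: i3 sub  RAW r2
c3: i4&i5 and+bne  dual
c4: i6 xor  RAW r2
c5: i7&i8 bne+xor  dual
c6: i9 mul  RAW r1
c7: i10 sll  tail

PAIRS = 3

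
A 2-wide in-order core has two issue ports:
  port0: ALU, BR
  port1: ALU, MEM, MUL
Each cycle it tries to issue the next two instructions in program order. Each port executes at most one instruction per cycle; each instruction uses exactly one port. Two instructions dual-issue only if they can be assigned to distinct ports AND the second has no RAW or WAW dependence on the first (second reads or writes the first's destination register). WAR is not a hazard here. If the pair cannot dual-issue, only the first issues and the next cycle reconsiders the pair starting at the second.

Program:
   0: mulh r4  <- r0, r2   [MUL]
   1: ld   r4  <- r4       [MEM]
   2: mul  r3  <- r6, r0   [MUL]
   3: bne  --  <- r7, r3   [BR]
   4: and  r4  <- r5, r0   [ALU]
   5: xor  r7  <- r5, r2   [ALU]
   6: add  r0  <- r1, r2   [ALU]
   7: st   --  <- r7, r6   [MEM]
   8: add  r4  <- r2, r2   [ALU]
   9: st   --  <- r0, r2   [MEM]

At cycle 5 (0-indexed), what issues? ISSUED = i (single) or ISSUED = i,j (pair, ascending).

c0: i0 mulh.MUL  no-port MUL/MEM
c1: i1 ld.MEM  no-port MEM/MUL
c2: i2 mul.MUL  RAW r3
c3: i3/i4 bne.BR and.ALU  pair
c4: i5/i6 xor.ALU add.ALU  pair
c5: i7/i8 st.MEM add.ALU  pair
c6: i9 st.MEM  tail

ISSUED = 7,8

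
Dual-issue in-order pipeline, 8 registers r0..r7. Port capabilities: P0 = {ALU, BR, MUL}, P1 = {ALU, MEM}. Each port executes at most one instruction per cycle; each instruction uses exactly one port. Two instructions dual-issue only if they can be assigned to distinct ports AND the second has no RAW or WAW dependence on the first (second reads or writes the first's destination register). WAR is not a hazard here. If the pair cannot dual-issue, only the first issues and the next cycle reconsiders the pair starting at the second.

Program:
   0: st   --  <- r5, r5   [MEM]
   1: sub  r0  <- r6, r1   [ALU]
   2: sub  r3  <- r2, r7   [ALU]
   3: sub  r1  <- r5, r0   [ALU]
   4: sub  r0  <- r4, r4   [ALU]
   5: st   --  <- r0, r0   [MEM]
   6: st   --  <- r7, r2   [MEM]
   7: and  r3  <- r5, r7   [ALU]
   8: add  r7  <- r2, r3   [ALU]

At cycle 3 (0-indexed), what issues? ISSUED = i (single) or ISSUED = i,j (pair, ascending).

0. st.MEM;sub.ALU @i0,i1  | pair
1. sub.ALU;sub.ALU @i2,i3  | pair
2. sub.ALU @i4  | RAW r0
3. st.MEM @i5  | no-port MEM/MEM
4. st.MEM;and.ALU @i6,i7  | pair
5. add.ALU @i8  | tail

ISSUED = 5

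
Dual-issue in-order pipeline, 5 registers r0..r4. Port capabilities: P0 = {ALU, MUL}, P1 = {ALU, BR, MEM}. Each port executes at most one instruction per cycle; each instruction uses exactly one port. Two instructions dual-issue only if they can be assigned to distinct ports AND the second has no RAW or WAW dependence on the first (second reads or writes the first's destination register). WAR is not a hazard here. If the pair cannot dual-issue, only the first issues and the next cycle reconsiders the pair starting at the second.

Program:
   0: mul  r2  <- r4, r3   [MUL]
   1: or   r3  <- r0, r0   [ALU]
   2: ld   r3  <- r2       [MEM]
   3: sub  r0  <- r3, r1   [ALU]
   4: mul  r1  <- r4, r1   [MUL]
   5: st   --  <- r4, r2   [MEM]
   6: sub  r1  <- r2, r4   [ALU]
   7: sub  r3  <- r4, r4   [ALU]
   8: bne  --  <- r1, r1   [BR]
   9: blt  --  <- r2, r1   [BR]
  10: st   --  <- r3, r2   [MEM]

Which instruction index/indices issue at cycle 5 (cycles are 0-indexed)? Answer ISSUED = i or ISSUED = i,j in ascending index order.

#0 head=0: mul.MUL+or.ALU i0+i1 pair
#1 head=2: ld.MEM i2 RAW r3
#2 head=3: sub.ALU+mul.MUL i3+i4 pair
#3 head=5: st.MEM+sub.ALU i5+i6 pair
#4 head=7: sub.ALU+bne.BR i7+i8 pair
#5 head=9: blt.BR i9 no-port BR/MEM
#6 head=10: st.MEM i10 tail

ISSUED = 9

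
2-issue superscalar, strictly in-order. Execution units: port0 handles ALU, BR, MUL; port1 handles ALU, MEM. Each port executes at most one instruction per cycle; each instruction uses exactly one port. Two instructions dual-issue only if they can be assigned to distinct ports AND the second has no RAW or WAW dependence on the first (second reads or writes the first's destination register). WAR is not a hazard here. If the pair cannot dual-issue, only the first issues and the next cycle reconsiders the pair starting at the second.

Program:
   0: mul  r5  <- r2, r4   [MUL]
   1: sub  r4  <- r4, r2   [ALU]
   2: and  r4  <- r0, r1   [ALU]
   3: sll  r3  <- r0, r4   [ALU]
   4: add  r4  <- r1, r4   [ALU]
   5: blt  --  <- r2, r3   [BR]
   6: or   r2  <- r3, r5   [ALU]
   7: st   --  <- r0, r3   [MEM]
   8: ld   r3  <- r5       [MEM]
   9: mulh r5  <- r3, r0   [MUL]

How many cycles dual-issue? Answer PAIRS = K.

#0 head=0: mul.MUL;sub.ALU i0&i1 pair
#1 head=2: and.ALU i2 RAW r4
#2 head=3: sll.ALU;add.ALU i3&i4 pair
#3 head=5: blt.BR;or.ALU i5&i6 pair
#4 head=7: st.MEM i7 no-port MEM/MEM
#5 head=8: ld.MEM i8 RAW r3
#6 head=9: mulh.MUL i9 tail

PAIRS = 3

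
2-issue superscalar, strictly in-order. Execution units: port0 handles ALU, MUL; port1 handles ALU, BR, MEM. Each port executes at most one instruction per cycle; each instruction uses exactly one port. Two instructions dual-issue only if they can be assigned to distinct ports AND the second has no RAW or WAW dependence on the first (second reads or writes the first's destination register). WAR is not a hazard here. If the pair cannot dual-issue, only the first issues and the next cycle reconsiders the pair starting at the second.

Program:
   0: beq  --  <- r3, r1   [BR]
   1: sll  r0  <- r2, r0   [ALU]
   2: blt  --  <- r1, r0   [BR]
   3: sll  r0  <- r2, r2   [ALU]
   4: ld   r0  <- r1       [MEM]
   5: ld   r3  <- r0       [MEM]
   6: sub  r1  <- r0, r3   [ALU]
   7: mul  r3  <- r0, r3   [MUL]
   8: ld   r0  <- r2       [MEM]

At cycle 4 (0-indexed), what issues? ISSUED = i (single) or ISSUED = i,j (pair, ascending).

c0: i0&i1 beq.BR/sll.ALU  pair
c1: i2&i3 blt.BR/sll.ALU  pair
c2: i4 ld.MEM  no-port MEM/MEM
c3: i5 ld.MEM  RAW r3
c4: i6&i7 sub.ALU/mul.MUL  pair
c5: i8 ld.MEM  tail

ISSUED = 6,7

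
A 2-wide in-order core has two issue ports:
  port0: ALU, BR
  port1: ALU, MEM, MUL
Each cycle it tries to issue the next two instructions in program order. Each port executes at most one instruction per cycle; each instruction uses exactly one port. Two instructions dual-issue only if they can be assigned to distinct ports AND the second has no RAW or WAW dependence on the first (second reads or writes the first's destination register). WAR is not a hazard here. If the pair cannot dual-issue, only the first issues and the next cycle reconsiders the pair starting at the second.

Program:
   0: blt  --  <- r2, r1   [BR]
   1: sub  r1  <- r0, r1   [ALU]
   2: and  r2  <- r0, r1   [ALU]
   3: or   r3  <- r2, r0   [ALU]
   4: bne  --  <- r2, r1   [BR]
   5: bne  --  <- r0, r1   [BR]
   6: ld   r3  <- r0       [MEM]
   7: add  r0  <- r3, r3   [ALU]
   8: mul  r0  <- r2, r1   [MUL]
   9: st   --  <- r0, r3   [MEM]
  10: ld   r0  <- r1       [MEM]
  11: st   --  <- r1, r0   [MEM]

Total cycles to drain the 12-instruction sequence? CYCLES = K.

[0] i0+i1  blt.BR;sub.ALU  -- 2-wide
[1] i2  and.ALU  -- RAW r2
[2] i3+i4  or.ALU;bne.BR  -- 2-wide
[3] i5+i6  bne.BR;ld.MEM  -- 2-wide
[4] i7  add.ALU  -- WAW r0
[5] i8  mul.MUL  -- no-port MUL/MEM
[6] i9  st.MEM  -- no-port MEM/MEM
[7] i10  ld.MEM  -- no-port MEM/MEM
[8] i11  st.MEM  -- tail

CYCLES = 9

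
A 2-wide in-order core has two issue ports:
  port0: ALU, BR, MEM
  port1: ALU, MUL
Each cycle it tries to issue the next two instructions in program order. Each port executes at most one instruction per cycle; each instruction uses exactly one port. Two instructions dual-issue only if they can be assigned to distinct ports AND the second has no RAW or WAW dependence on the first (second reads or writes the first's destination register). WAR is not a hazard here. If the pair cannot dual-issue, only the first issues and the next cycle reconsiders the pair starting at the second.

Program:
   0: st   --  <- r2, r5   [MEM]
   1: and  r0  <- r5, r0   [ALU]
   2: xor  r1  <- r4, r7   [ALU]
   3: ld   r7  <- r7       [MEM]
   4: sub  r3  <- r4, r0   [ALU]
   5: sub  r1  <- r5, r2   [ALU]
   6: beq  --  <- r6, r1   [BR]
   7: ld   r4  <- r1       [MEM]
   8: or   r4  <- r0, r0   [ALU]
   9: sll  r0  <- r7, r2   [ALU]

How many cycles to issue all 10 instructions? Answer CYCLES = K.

CYCLES = 6

0. st.MEM+and.ALU @i0,i1  | 2-wide
1. xor.ALU+ld.MEM @i2,i3  | 2-wide
2. sub.ALU+sub.ALU @i4,i5  | 2-wide
3. beq.BR @i6  | no-port BR/MEM
4. ld.MEM @i7  | WAW r4
5. or.ALU+sll.ALU @i8,i9  | 2-wide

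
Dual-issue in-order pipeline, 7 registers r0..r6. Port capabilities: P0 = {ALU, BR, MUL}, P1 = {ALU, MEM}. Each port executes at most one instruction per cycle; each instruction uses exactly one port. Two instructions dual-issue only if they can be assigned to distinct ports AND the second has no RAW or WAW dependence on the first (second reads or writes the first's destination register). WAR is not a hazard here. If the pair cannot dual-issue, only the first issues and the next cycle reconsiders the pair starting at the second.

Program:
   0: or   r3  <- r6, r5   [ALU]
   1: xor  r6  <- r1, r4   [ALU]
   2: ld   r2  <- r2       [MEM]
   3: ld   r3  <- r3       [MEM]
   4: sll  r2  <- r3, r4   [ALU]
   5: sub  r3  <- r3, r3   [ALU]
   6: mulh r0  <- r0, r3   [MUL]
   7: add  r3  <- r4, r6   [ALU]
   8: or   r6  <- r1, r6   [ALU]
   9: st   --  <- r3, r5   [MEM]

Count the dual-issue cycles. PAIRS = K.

0. or.ALU xor.ALU @i0&i1  | 2-wide
1. ld.MEM @i2  | no-port MEM/MEM
2. ld.MEM @i3  | RAW r3
3. sll.ALU sub.ALU @i4&i5  | 2-wide
4. mulh.MUL add.ALU @i6&i7  | 2-wide
5. or.ALU st.MEM @i8&i9  | 2-wide

PAIRS = 4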